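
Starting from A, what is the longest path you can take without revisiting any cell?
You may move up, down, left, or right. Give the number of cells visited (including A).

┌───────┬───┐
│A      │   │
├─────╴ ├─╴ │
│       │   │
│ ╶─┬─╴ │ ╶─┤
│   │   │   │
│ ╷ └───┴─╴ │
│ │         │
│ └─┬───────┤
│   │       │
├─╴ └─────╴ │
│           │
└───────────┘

Finding longest simple path using DFS:
Start: (0, 0)
Longest path visits 21 cells
Path: A → right → right → right → down → left → left → left → down → down → down → right → down → right → right → right → right → up → left → left → left

Solution:

┌───────┬───┐
│A → → ↓│   │
├─────╴ ├─╴ │
│↓ ← ← ↲│   │
│ ╶─┬─╴ │ ╶─┤
│↓  │   │   │
│ ╷ └───┴─╴ │
│↓│         │
│ └─┬───────┤
│↳ ↓│B ← ← ↰│
├─╴ └─────╴ │
│  ↳ → → → ↑│
└───────────┘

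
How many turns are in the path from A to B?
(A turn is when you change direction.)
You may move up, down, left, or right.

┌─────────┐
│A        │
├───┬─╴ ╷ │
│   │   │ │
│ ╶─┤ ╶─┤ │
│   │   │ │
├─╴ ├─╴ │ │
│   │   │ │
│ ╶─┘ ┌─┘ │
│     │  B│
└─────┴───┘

Directions: right, right, right, right, down, down, down, down
Number of turns: 1

Solution:

┌─────────┐
│A → → → ↓│
├───┬─╴ ╷ │
│   │   │↓│
│ ╶─┤ ╶─┤ │
│   │   │↓│
├─╴ ├─╴ │ │
│   │   │↓│
│ ╶─┘ ┌─┘ │
│     │  B│
└─────┴───┘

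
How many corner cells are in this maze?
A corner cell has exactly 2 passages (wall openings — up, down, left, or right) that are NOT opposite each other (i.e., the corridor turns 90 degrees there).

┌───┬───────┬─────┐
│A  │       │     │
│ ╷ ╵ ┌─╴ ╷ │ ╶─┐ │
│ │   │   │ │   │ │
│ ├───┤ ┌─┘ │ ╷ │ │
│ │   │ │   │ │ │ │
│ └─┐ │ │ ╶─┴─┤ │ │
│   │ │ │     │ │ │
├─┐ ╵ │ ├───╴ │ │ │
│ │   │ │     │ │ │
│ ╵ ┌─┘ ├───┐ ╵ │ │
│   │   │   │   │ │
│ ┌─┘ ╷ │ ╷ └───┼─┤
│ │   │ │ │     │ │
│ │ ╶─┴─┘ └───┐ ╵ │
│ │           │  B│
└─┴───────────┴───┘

Counting corner cells (2 non-opposite passages):
Total corners: 32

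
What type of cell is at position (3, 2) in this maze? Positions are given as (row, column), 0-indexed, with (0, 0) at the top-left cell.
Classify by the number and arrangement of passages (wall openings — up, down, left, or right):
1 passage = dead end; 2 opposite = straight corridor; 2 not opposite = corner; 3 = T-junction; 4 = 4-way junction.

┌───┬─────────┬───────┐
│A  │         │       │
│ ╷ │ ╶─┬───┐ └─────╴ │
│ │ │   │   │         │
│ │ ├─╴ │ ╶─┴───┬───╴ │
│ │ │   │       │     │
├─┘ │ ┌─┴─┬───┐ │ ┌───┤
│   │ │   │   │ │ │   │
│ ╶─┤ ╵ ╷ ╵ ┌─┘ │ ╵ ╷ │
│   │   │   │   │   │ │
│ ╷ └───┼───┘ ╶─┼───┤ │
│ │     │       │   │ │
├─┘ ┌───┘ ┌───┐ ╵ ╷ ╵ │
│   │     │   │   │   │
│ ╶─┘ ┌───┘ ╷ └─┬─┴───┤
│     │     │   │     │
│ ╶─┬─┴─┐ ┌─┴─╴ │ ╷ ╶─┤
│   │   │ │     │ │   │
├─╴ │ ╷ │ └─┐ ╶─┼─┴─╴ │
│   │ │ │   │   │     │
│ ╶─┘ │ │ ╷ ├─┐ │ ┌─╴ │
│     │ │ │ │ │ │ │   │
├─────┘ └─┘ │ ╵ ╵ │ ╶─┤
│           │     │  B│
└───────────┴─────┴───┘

Checking cell at (3, 2):
Number of passages: 2
Cell type: straight corridor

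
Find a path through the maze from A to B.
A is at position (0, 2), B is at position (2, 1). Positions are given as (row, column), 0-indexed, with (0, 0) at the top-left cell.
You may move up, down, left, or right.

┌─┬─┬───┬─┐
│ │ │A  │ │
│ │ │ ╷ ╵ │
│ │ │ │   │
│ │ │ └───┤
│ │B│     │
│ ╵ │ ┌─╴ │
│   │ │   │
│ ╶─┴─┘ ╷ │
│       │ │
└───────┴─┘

Finding the shortest path from (0, 2) to (2, 1):
Path length: 13 steps
Directions: down → down → right → right → down → left → down → left → left → left → up → right → up

Solution:

┌─┬─┬───┬─┐
│ │ │A  │ │
│ │ │ ╷ ╵ │
│ │ │↓│   │
│ │ │ └───┤
│ │B│↳ → ↓│
│ ╵ │ ┌─╴ │
│↱ ↑│ │↓ ↲│
│ ╶─┴─┘ ╷ │
│↑ ← ← ↲│ │
└───────┴─┘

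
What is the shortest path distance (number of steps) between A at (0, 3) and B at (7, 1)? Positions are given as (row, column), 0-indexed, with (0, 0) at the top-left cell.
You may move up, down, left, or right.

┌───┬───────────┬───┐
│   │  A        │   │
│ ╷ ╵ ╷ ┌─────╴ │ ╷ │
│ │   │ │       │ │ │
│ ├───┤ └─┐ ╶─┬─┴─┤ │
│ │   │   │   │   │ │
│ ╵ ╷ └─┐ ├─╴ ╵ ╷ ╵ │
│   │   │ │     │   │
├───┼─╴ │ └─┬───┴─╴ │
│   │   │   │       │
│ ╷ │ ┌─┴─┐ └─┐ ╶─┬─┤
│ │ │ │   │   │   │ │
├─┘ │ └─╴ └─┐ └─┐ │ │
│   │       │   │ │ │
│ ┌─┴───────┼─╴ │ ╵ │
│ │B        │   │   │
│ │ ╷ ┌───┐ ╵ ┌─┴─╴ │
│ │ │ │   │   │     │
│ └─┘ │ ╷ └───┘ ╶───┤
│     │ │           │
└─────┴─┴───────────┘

Finding path from (0, 3) to (7, 1):
Path: (0,3) → (1,3) → (2,3) → (2,4) → (3,4) → (4,4) → (4,5) → (5,5) → (5,6) → (6,6) → (6,7) → (7,7) → (7,6) → (8,6) → (8,5) → (7,5) → (7,4) → (7,3) → (7,2) → (7,1)
Distance: 19 steps

Solution:

┌───┬───────────┬───┐
│   │  A        │   │
│ ╷ ╵ ╷ ┌─────╴ │ ╷ │
│ │   │↓│       │ │ │
│ ├───┤ └─┐ ╶─┬─┴─┤ │
│ │   │↳ ↓│   │   │ │
│ ╵ ╷ └─┐ ├─╴ ╵ ╷ ╵ │
│   │   │↓│     │   │
├───┼─╴ │ └─┬───┴─╴ │
│   │   │↳ ↓│       │
│ ╷ │ ┌─┴─┐ └─┐ ╶─┬─┤
│ │ │ │   │↳ ↓│   │ │
├─┘ │ └─╴ └─┐ └─┐ │ │
│   │       │↳ ↓│ │ │
│ ┌─┴───────┼─╴ │ ╵ │
│ │B ← ← ← ↰│↓ ↲│   │
│ │ ╷ ┌───┐ ╵ ┌─┴─╴ │
│ │ │ │   │↑ ↲│     │
│ └─┘ │ ╷ └───┘ ╶───┤
│     │ │           │
└─────┴─┴───────────┘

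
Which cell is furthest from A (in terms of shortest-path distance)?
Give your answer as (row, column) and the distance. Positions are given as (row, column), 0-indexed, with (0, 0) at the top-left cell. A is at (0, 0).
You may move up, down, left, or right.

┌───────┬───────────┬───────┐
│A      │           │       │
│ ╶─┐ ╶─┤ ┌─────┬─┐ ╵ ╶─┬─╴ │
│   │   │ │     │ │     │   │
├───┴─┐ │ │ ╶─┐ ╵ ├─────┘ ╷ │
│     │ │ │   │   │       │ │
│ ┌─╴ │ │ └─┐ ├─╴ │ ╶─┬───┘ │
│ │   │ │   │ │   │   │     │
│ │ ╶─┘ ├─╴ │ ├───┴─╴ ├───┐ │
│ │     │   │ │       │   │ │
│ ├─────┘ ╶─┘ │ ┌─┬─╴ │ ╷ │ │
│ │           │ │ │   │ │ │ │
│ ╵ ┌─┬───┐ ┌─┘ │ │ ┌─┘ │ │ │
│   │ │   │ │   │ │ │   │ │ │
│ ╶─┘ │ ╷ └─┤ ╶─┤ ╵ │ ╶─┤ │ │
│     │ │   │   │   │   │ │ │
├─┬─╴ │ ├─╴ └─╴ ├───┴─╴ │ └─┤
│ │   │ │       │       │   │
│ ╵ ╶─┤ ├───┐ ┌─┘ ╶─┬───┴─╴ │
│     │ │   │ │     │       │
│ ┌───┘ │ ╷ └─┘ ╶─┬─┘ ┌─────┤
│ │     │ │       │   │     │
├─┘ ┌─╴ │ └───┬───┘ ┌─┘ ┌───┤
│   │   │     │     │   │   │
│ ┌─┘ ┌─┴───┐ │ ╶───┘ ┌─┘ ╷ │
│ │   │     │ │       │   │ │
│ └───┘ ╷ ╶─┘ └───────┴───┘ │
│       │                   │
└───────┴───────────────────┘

Computing BFS distances from A to all cells:
Furthest cell: (10, 13)
Distance: 129 steps

Path from A to the furthest cell:

┌───────┬───────────┬───────┐
│A → ↓  │↱ → → → → ↓│↱ → → ↓│
│ ╶─┐ ╶─┤ ┌─────┬─┐ ╵ ╶─┬─╴ │
│   │↳ ↓│↑│     │ │↳ ↑  │↓ ↲│
├───┴─┐ │ │ ╶─┐ ╵ ├─────┘ ╷ │
│↓ ← ↰│↓│↑│   │   │↓ ← ← ↲│ │
│ ┌─╴ │ │ └─┐ ├─╴ │ ╶─┬───┘ │
│↓│↱ ↑│↓│↑ ↰│ │   │↳ ↓│     │
│ │ ╶─┘ ├─╴ │ ├───┴─╴ ├───┐ │
│↓│↑ ← ↲│↱ ↑│ │↓ ← ← ↲│↱ ↓│ │
│ ├─────┘ ╶─┘ │ ┌─┬─╴ │ ╷ │ │
│↓│↱ → → ↑    │↓│ │   │↑│↓│ │
│ ╵ ┌─┬───┐ ┌─┘ │ │ ┌─┘ │ │ │
│↳ ↑│ │↓ ↰│ │↓ ↲│ │ │↱ ↑│↓│ │
│ ╶─┘ │ ╷ └─┤ ╶─┤ ╵ │ ╶─┤ │ │
│     │↓│↑ ↰│↳ ↓│   │↑ ↰│↓│ │
├─┬─╴ │ ├─╴ └─╴ ├───┴─╴ │ └─┤
│ │   │↓│  ↑ ← ↲│↱ → → ↑│↳ ↓│
│ ╵ ╶─┤ ├───┐ ┌─┘ ╶─┬───┴─╴ │
│     │↓│↱ ↓│ │↱ ↑  │↓ ← ← ↲│
│ ┌───┘ │ ╷ └─┘ ╶─┬─┘ ┌─────┤
│ │↓ ← ↲│↑│↳ → ↑  │↓ ↲│↱ → B│
├─┘ ┌─╴ │ └───┬───┘ ┌─┘ ┌───┤
│↓ ↲│   │↑ ← ↰│↓ ← ↲│↱ ↑│   │
│ ┌─┘ ┌─┴───┐ │ ╶───┘ ┌─┘ ╷ │
│↓│   │↱ ↓  │↑│↳ → → ↑│   │ │
│ └───┘ ╷ ╶─┘ └───────┴───┘ │
│↳ → → ↑│↳ → ↑              │
└───────┴───────────────────┘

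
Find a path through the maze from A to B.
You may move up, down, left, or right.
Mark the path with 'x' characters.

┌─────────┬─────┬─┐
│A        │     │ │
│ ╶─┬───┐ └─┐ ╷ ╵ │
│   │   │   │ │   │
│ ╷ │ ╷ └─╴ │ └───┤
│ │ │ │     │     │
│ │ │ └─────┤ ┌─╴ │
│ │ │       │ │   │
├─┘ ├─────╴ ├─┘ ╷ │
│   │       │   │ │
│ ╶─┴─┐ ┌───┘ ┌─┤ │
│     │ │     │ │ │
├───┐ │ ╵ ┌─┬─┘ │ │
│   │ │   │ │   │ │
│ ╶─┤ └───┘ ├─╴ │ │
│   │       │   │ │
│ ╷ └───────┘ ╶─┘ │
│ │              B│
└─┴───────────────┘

Finding the shortest path through the maze:
Path length: 34 steps
Directions: right → right → right → right → down → right → down → left → left → up → left → down → down → right → right → right → down → left → left → down → down → right → up → right → right → up → right → up → right → down → down → down → down → down

Solution:

┌─────────┬─────┬─┐
│A x x x x│     │ │
│ ╶─┬───┐ └─┐ ╷ ╵ │
│   │x x│x x│ │   │
│ ╷ │ ╷ └─╴ │ └───┤
│ │ │x│x x x│     │
│ │ │ └─────┤ ┌─╴ │
│ │ │x x x x│ │x x│
├─┘ ├─────╴ ├─┘ ╷ │
│   │  x x x│x x│x│
│ ╶─┴─┐ ┌───┘ ┌─┤ │
│     │x│x x x│ │x│
├───┐ │ ╵ ┌─┬─┘ │ │
│   │ │x x│ │   │x│
│ ╶─┤ └───┘ ├─╴ │ │
│   │       │   │x│
│ ╷ └───────┘ ╶─┘ │
│ │              B│
└─┴───────────────┘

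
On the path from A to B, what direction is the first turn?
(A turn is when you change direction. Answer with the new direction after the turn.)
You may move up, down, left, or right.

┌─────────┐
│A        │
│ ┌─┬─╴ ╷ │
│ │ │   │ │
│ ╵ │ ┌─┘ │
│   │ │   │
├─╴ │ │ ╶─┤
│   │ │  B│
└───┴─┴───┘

Directions: right, right, right, right, down, down, left, down, right
First turn direction: down

Solution:

┌─────────┐
│A → → → ↓│
│ ┌─┬─╴ ╷ │
│ │ │   │↓│
│ ╵ │ ┌─┘ │
│   │ │↓ ↲│
├─╴ │ │ ╶─┤
│   │ │↳ B│
└───┴─┴───┘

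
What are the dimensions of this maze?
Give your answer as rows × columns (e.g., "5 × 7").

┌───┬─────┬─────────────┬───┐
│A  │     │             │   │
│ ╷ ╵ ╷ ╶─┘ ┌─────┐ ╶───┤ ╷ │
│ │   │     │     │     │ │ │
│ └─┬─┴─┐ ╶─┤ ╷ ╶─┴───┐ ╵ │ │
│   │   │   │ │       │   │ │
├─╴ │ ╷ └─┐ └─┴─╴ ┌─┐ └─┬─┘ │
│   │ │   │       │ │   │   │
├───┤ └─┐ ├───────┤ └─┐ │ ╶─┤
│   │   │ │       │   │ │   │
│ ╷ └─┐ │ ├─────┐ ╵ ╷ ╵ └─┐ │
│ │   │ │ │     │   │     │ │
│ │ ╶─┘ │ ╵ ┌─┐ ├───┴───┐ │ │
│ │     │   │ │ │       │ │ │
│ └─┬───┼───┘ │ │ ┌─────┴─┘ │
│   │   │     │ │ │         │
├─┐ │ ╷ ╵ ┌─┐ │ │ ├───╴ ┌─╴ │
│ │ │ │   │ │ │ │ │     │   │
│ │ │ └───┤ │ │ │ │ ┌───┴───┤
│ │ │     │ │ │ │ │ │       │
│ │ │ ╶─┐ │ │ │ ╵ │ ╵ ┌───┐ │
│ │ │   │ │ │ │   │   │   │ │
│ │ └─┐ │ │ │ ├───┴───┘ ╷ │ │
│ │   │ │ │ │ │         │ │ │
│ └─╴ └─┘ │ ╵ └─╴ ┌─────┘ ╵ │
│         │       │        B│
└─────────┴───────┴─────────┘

Counting the maze dimensions:
Rows (vertical): 13
Columns (horizontal): 14
Dimensions: 13 × 14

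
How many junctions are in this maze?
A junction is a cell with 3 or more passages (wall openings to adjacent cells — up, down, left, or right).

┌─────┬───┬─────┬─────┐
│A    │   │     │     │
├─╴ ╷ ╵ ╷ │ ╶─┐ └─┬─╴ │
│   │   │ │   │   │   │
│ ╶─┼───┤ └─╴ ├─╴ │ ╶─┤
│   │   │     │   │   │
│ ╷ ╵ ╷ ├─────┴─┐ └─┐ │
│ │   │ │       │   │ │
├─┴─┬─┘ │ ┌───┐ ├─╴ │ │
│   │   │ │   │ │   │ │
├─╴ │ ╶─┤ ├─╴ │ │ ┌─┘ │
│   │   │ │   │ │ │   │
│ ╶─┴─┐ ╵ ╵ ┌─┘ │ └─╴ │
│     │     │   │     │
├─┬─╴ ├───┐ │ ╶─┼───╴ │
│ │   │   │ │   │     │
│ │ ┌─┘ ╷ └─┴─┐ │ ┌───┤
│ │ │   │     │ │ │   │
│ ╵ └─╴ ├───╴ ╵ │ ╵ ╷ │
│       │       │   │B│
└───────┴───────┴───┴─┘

Checking each cell for number of passages:

Junctions found (3+ passages):
  (0, 1): 3 passages
  (2, 0): 3 passages
  (2, 8): 3 passages
  (5, 10): 3 passages
  (6, 4): 3 passages
  (6, 5): 3 passages
  (6, 10): 3 passages
  (8, 3): 3 passages
  (9, 1): 3 passages
  (9, 6): 3 passages
Total junctions: 10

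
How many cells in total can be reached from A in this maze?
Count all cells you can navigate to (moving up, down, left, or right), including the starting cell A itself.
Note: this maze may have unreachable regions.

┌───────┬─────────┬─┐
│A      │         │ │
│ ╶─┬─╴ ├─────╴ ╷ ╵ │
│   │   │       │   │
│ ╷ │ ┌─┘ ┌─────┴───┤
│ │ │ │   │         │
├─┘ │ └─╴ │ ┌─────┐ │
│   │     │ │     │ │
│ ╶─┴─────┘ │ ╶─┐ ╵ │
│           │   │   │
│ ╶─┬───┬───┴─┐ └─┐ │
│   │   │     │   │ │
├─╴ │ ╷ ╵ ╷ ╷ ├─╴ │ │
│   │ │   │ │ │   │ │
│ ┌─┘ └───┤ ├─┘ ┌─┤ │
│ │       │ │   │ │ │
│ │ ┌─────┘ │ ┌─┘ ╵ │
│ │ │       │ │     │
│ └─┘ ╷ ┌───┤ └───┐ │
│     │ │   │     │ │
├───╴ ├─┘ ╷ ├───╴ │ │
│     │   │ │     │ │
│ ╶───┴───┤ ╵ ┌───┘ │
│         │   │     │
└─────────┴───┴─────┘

Using BFS/flood-fill to find all reachable cells from A:
Maze size: 12 × 10 = 120 total cells
All cells are reachable — the maze is fully connected.
Reachable cells: 120

Reachable region (· marks reachable cells):

┌───────┬─────────┬─┐
│A · · ·│· · · · ·│·│
│ ╶─┬─╴ ├─────╴ ╷ ╵ │
│· ·│· ·│· · · ·│· ·│
│ ╷ │ ┌─┘ ┌─────┴───┤
│·│·│·│· ·│· · · · ·│
├─┘ │ └─╴ │ ┌─────┐ │
│· ·│· · ·│·│· · ·│·│
│ ╶─┴─────┘ │ ╶─┐ ╵ │
│· · · · · ·│· ·│· ·│
│ ╶─┬───┬───┴─┐ └─┐ │
│· ·│· ·│· · ·│· ·│·│
├─╴ │ ╷ ╵ ╷ ╷ ├─╴ │ │
│· ·│·│· ·│·│·│· ·│·│
│ ┌─┘ └───┤ ├─┘ ┌─┤ │
│·│· · · ·│·│· ·│·│·│
│ │ ┌─────┘ │ ┌─┘ ╵ │
│·│·│· · · ·│·│· · ·│
│ └─┘ ╷ ┌───┤ └───┐ │
│· · ·│·│· ·│· · ·│·│
├───╴ ├─┘ ╷ ├───╴ │ │
│· · ·│· ·│·│· · ·│·│
│ ╶───┴───┤ ╵ ┌───┘ │
│· · · · ·│· ·│· · ·│
└─────────┴───┴─────┘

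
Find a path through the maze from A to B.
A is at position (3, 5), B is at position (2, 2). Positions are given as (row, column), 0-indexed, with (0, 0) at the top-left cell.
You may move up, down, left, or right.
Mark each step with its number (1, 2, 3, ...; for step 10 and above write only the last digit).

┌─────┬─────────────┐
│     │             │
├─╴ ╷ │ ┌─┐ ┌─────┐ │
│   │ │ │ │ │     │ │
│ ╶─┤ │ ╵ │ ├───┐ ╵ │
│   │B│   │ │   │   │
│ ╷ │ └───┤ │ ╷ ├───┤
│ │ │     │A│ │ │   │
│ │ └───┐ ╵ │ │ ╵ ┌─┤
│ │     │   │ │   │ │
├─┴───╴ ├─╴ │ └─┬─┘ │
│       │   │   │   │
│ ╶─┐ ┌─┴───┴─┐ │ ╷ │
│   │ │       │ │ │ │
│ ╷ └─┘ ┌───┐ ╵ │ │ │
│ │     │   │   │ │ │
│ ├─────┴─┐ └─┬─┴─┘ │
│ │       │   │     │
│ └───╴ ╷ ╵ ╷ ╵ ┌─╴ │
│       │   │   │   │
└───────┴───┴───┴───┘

Finding the shortest path from (3, 5) to (2, 2):
Path length: 6 steps
Directions: down → left → up → left → left → up

Solution:

┌─────┬─────────────┐
│     │             │
├─╴ ╷ │ ┌─┐ ┌─────┐ │
│   │ │ │ │ │     │ │
│ ╶─┤ │ ╵ │ ├───┐ ╵ │
│   │B│   │ │   │   │
│ ╷ │ └───┤ │ ╷ ├───┤
│ │ │5 4 3│A│ │ │   │
│ │ └───┐ ╵ │ │ ╵ ┌─┤
│ │     │2 1│ │   │ │
├─┴───╴ ├─╴ │ └─┬─┘ │
│       │   │   │   │
│ ╶─┐ ┌─┴───┴─┐ │ ╷ │
│   │ │       │ │ │ │
│ ╷ └─┘ ┌───┐ ╵ │ │ │
│ │     │   │   │ │ │
│ ├─────┴─┐ └─┬─┴─┘ │
│ │       │   │     │
│ └───╴ ╷ ╵ ╷ ╵ ┌─╴ │
│       │   │   │   │
└───────┴───┴───┴───┘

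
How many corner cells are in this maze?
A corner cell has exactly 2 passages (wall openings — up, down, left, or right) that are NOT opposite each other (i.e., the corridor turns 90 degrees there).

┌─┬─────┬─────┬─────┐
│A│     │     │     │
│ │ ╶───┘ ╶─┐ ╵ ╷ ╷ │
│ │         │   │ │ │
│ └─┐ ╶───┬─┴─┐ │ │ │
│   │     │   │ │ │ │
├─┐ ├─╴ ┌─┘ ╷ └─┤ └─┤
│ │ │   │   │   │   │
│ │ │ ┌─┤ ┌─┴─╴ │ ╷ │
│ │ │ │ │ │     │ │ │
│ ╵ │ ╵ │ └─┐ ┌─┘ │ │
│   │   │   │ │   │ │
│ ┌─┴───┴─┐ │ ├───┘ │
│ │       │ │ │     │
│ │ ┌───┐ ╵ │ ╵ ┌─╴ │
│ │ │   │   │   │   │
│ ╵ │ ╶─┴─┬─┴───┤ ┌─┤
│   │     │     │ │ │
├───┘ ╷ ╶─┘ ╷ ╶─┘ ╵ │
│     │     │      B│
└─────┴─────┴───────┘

Counting corner cells (2 non-opposite passages):
Total corners: 44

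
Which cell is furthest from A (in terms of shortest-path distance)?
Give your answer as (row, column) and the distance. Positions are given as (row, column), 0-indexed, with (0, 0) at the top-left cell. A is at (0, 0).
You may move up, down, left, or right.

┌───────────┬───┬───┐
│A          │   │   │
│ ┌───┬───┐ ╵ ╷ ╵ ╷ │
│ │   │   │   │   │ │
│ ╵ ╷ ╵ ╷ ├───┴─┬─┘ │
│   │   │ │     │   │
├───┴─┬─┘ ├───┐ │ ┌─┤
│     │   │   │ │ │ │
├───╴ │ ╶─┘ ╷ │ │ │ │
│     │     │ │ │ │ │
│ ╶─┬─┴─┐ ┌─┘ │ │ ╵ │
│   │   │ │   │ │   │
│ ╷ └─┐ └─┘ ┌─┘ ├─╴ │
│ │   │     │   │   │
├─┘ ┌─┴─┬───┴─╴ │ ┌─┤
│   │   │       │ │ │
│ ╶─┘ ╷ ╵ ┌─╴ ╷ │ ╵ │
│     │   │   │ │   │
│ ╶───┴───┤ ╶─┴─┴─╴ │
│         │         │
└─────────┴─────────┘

Computing BFS distances from A to all cells:
Furthest cell: (3, 0)
Distance: 53 steps

Path from A to the furthest cell:

┌───────────┬───┬───┐
│A → → → → ↓│↱ ↓│↱ ↓│
│ ┌───┬───┐ ╵ ╷ ╵ ╷ │
│ │   │   │↳ ↑│↳ ↑│↓│
│ ╵ ╷ ╵ ╷ ├───┴─┬─┘ │
│   │   │ │     │↓ ↲│
├───┴─┬─┘ ├───┐ │ ┌─┤
│B ← ↰│   │   │ │↓│ │
├───╴ │ ╶─┘ ╷ │ │ │ │
│↱ → ↑│     │ │ │↓│ │
│ ╶─┬─┴─┐ ┌─┘ │ │ ╵ │
│↑ ↰│   │ │   │ │↳ ↓│
│ ╷ └─┐ └─┘ ┌─┘ ├─╴ │
│ │↑  │     │   │↓ ↲│
├─┘ ┌─┴─┬───┴─╴ │ ┌─┤
│↱ ↑│↓ ↰│↓ ← ↰  │↓│ │
│ ╶─┘ ╷ ╵ ┌─╴ ╷ │ ╵ │
│↑ ← ↲│↑ ↲│↱ ↑│ │↳ ↓│
│ ╶───┴───┤ ╶─┴─┴─╴ │
│         │↑ ← ← ← ↲│
└─────────┴─────────┘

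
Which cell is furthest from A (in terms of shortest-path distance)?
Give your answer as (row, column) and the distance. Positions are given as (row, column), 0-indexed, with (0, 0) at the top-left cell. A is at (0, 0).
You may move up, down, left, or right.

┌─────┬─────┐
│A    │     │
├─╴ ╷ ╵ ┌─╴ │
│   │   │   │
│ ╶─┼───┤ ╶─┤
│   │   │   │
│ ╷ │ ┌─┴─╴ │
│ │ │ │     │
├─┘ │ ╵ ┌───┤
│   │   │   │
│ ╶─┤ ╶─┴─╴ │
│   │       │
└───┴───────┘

Computing BFS distances from A to all cells:
Furthest cell: (4, 4)
Distance: 22 steps

Path from A to the furthest cell:

┌─────┬─────┐
│A → ↓│↱ → ↓│
├─╴ ╷ ╵ ┌─╴ │
│   │↳ ↑│↓ ↲│
│ ╶─┼───┤ ╶─┤
│   │   │↳ ↓│
│ ╷ │ ┌─┴─╴ │
│ │ │ │↓ ← ↲│
├─┘ │ ╵ ┌───┤
│   │↓ ↲│B ↰│
│ ╶─┤ ╶─┴─╴ │
│   │↳ → → ↑│
└───┴───────┘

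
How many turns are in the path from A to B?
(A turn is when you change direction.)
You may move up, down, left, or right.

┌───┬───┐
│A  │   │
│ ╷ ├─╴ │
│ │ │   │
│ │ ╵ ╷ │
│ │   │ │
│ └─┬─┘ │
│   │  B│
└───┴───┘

Directions: right, down, down, right, up, right, down, down
Number of turns: 5

Solution:

┌───┬───┐
│A ↓│   │
│ ╷ ├─╴ │
│ │↓│↱ ↓│
│ │ ╵ ╷ │
│ │↳ ↑│↓│
│ └─┬─┘ │
│   │  B│
└───┴───┘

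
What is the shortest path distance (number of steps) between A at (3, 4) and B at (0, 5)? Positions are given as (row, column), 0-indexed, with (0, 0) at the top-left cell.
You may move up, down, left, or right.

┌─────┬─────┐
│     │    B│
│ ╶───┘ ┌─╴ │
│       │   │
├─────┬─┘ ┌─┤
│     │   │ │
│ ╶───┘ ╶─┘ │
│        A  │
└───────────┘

Finding path from (3, 4) to (0, 5):
Path: (3,4) → (3,3) → (2,3) → (2,4) → (1,4) → (1,5) → (0,5)
Distance: 6 steps

Solution:

┌─────┬─────┐
│     │    B│
│ ╶───┘ ┌─╴ │
│       │↱ ↑│
├─────┬─┘ ┌─┤
│     │↱ ↑│ │
│ ╶───┘ ╶─┘ │
│      ↑ A  │
└───────────┘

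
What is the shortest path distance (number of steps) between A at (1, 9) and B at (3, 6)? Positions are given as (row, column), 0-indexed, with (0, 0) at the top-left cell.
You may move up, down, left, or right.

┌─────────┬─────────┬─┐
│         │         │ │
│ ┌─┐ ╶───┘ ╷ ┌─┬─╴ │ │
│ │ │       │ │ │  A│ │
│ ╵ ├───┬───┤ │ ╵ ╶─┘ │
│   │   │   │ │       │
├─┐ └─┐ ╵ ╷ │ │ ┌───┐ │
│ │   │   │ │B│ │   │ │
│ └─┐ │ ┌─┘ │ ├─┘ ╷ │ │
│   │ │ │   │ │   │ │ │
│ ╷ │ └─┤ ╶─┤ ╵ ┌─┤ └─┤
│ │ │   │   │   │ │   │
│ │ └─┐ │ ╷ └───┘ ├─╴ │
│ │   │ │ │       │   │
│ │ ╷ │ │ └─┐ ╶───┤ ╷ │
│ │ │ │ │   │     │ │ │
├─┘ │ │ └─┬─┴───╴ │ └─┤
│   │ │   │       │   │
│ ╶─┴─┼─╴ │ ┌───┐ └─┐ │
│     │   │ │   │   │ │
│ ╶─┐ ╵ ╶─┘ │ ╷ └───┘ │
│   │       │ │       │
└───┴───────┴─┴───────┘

Finding path from (1, 9) to (3, 6):
Path: (1,9) → (0,9) → (0,8) → (0,7) → (0,6) → (1,6) → (2,6) → (3,6)
Distance: 7 steps

Solution:

┌─────────┬─────────┬─┐
│         │  ↓ ← ← ↰│ │
│ ┌─┐ ╶───┘ ╷ ┌─┬─╴ │ │
│ │ │       │↓│ │  A│ │
│ ╵ ├───┬───┤ │ ╵ ╶─┘ │
│   │   │   │↓│       │
├─┐ └─┐ ╵ ╷ │ │ ┌───┐ │
│ │   │   │ │B│ │   │ │
│ └─┐ │ ┌─┘ │ ├─┘ ╷ │ │
│   │ │ │   │ │   │ │ │
│ ╷ │ └─┤ ╶─┤ ╵ ┌─┤ └─┤
│ │ │   │   │   │ │   │
│ │ └─┐ │ ╷ └───┘ ├─╴ │
│ │   │ │ │       │   │
│ │ ╷ │ │ └─┐ ╶───┤ ╷ │
│ │ │ │ │   │     │ │ │
├─┘ │ │ └─┬─┴───╴ │ └─┤
│   │ │   │       │   │
│ ╶─┴─┼─╴ │ ┌───┐ └─┐ │
│     │   │ │   │   │ │
│ ╶─┐ ╵ ╶─┘ │ ╷ └───┘ │
│   │       │ │       │
└───┴───────┴─┴───────┘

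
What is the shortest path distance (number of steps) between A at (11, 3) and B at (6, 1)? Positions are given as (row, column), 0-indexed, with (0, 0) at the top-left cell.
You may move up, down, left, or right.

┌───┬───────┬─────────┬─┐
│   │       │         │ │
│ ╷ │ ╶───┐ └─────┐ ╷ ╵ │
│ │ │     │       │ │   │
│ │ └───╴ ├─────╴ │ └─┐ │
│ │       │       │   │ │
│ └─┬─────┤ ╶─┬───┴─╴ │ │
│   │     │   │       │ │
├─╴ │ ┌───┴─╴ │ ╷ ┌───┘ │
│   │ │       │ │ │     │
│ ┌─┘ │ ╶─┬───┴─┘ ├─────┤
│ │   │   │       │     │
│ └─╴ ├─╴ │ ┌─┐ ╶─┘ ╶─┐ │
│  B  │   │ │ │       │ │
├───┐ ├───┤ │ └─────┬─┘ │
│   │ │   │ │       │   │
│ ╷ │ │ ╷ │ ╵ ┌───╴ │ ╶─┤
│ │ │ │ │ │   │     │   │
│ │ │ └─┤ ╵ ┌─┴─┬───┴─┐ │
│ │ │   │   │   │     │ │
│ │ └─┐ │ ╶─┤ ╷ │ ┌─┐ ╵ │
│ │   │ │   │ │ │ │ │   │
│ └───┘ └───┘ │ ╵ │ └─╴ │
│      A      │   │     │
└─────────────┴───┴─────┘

Finding path from (11, 3) to (6, 1):
Path: (11,3) → (10,3) → (9,3) → (9,2) → (8,2) → (7,2) → (6,2) → (6,1)
Distance: 7 steps

Solution:

┌───┬───────┬─────────┬─┐
│   │       │         │ │
│ ╷ │ ╶───┐ └─────┐ ╷ ╵ │
│ │ │     │       │ │   │
│ │ └───╴ ├─────╴ │ └─┐ │
│ │       │       │   │ │
│ └─┬─────┤ ╶─┬───┴─╴ │ │
│   │     │   │       │ │
├─╴ │ ┌───┴─╴ │ ╷ ┌───┘ │
│   │ │       │ │ │     │
│ ┌─┘ │ ╶─┬───┴─┘ ├─────┤
│ │   │   │       │     │
│ └─╴ ├─╴ │ ┌─┐ ╶─┘ ╶─┐ │
│  B ↰│   │ │ │       │ │
├───┐ ├───┤ │ └─────┬─┘ │
│   │↑│   │ │       │   │
│ ╷ │ │ ╷ │ ╵ ┌───╴ │ ╶─┤
│ │ │↑│ │ │   │     │   │
│ │ │ └─┤ ╵ ┌─┴─┬───┴─┐ │
│ │ │↑ ↰│   │   │     │ │
│ │ └─┐ │ ╶─┤ ╷ │ ┌─┐ ╵ │
│ │   │↑│   │ │ │ │ │   │
│ └───┘ └───┘ │ ╵ │ └─╴ │
│      A      │   │     │
└─────────────┴───┴─────┘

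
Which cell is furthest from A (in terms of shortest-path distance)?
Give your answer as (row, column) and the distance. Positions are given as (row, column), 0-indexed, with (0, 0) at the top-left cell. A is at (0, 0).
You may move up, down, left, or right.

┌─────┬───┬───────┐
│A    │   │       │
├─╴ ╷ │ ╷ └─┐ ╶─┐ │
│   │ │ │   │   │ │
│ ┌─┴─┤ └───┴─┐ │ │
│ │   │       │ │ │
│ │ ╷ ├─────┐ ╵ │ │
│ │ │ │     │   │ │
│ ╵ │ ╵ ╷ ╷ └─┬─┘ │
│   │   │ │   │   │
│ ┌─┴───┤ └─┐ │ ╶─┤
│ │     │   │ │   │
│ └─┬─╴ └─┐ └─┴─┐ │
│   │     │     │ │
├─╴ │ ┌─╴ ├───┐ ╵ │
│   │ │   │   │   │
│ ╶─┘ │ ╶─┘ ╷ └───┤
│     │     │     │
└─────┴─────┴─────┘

Computing BFS distances from A to all cells:
Furthest cell: (1, 5)
Distance: 48 steps

Path from A to the furthest cell:

┌─────┬───┬───────┐
│A ↓  │↱ ↓│  ↓ ← ↰│
├─╴ ╷ │ ╷ └─┐ ╶─┐ │
│↓ ↲│ │↑│↳ B│↳ ↓│↑│
│ ┌─┴─┤ └───┴─┐ │ │
│↓│↱ ↓│↑ ← ← ↰│↓│↑│
│ │ ╷ ├─────┐ ╵ │ │
│↓│↑│↓│↱ ↓  │↑ ↲│↑│
│ ╵ │ ╵ ╷ ╷ └─┬─┘ │
│↳ ↑│↳ ↑│↓│   │↱ ↑│
│ ┌─┴───┤ └─┐ │ ╶─┤
│ │     │↳ ↓│ │↑ ↰│
│ └─┬─╴ └─┐ └─┴─┐ │
│   │     │↳ → ↓│↑│
├─╴ │ ┌─╴ ├───┐ ╵ │
│   │ │   │   │↳ ↑│
│ ╶─┘ │ ╶─┘ ╷ └───┤
│     │     │     │
└─────┴─────┴─────┘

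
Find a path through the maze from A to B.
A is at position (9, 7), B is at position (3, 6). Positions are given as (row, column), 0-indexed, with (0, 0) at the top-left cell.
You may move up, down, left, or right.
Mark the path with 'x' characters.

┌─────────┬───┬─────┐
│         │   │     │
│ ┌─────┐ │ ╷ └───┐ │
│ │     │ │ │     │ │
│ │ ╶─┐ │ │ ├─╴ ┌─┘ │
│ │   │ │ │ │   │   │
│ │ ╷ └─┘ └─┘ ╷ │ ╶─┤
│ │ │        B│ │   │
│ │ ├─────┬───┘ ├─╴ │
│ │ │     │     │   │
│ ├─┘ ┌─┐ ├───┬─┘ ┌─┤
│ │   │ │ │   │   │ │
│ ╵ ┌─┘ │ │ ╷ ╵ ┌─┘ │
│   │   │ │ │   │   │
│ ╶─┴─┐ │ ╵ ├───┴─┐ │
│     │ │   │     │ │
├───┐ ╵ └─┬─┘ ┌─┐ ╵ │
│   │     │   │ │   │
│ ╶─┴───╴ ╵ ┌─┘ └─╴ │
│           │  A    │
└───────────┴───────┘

Finding the shortest path from (9, 7) to (3, 6):
Path length: 33 steps
Directions: right → right → up → left → up → left → left → down → left → down → left → up → left → left → up → left → left → up → up → up → up → up → up → up → right → right → right → right → down → down → down → right → right

Solution:

┌─────────┬───┬─────┐
│x x x x x│   │     │
│ ┌─────┐ │ ╷ └───┐ │
│x│     │x│ │     │ │
│ │ ╶─┐ │ │ ├─╴ ┌─┘ │
│x│   │ │x│ │   │   │
│ │ ╷ └─┘ └─┘ ╷ │ ╶─┤
│x│ │    x x B│ │   │
│ │ ├─────┬───┘ ├─╴ │
│x│ │     │     │   │
│ ├─┘ ┌─┐ ├───┬─┘ ┌─┤
│x│   │ │ │   │   │ │
│ ╵ ┌─┘ │ │ ╷ ╵ ┌─┘ │
│x  │   │ │ │   │   │
│ ╶─┴─┐ │ ╵ ├───┴─┐ │
│x x x│ │   │x x x│ │
├───┐ ╵ └─┬─┘ ┌─┐ ╵ │
│   │x x x│x x│ │x x│
│ ╶─┴───╴ ╵ ┌─┘ └─╴ │
│        x x│  A x x│
└───────────┴───────┘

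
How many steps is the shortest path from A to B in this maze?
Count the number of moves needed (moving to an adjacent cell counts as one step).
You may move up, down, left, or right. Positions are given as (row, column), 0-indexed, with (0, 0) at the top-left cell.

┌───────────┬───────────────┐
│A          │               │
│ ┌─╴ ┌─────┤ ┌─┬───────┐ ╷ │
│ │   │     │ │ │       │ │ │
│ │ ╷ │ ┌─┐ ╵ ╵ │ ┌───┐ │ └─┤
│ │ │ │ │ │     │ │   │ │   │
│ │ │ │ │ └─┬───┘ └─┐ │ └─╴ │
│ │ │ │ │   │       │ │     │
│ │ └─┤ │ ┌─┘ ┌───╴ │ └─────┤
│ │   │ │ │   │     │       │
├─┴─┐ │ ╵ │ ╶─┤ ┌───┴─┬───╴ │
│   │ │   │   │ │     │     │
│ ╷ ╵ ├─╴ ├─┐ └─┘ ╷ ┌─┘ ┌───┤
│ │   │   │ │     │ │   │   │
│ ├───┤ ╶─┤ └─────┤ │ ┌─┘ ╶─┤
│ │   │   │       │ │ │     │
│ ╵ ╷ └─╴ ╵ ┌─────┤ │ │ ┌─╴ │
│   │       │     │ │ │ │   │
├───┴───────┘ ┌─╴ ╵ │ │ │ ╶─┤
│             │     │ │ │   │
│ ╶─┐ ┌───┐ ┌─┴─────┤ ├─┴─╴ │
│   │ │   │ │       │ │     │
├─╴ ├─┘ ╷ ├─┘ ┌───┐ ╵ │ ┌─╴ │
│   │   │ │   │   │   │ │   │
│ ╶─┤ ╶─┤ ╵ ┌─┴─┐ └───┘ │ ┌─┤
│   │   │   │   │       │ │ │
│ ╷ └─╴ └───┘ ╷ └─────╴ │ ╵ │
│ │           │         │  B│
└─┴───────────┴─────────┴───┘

Using BFS to find shortest path:
Start: (0, 0), End: (13, 13)
Path found:
(0,0) → (0,1) → (0,2) → (1,2) → (1,1) → (2,1) → (3,1) → (4,1) → (4,2) → (5,2) → (6,2) → (6,1) → (5,1) → (5,0) → (6,0) → (7,0) → (8,0) → (8,1) → (7,1) → (7,2) → (8,2) → (8,3) → (8,4) → (7,4) → (7,3) → (6,3) → (6,4) → (5,4) → (5,3) → (4,3) → (3,3) → (2,3) → (1,3) → (1,4) → (1,5) → (2,5) → (2,6) → (1,6) → (0,6) → (0,7) → (0,8) → (0,9) → (0,10) → (0,11) → (0,12) → (1,12) → (2,12) → (2,13) → (3,13) → (3,12) → (3,11) → (2,11) → (1,11) → (1,10) → (1,9) → (1,8) → (2,8) → (3,8) → (3,7) → (3,6) → (4,6) → (4,5) → (5,5) → (5,6) → (6,6) → (6,7) → (6,8) → (5,8) → (5,9) → (6,9) → (7,9) → (8,9) → (9,9) → (9,8) → (8,8) → (8,7) → (8,6) → (9,6) → (9,5) → (9,4) → (9,3) → (9,2) → (9,1) → (9,0) → (10,0) → (10,1) → (11,1) → (11,0) → (12,0) → (12,1) → (13,1) → (13,2) → (13,3) → (13,4) → (13,5) → (13,6) → (12,6) → (12,7) → (13,7) → (13,8) → (13,9) → (13,10) → (13,11) → (12,11) → (11,11) → (10,11) → (10,12) → (10,13) → (11,13) → (11,12) → (12,12) → (13,12) → (13,13)
Number of steps: 112

Solution:

┌───────────┬───────────────┐
│A → ↓      │↱ → → → → → ↓  │
│ ┌─╴ ┌─────┤ ┌─┬───────┐ ╷ │
│ │↓ ↲│↱ → ↓│↑│ │↓ ← ← ↰│↓│ │
│ │ ╷ │ ┌─┐ ╵ ╵ │ ┌───┐ │ └─┤
│ │↓│ │↑│ │↳ ↑  │↓│   │↑│↳ ↓│
│ │ │ │ │ └─┬───┘ └─┐ │ └─╴ │
│ │↓│ │↑│   │↓ ← ↲  │ │↑ ← ↲│
│ │ └─┤ │ ┌─┘ ┌───╴ │ └─────┤
│ │↳ ↓│↑│ │↓ ↲│     │       │
├─┴─┐ │ ╵ │ ╶─┤ ┌───┴─┬───╴ │
│↓ ↰│↓│↑ ↰│↳ ↓│ │↱ ↓  │     │
│ ╷ ╵ ├─╴ ├─┐ └─┘ ╷ ┌─┘ ┌───┤
│↓│↑ ↲│↱ ↑│ │↳ → ↑│↓│   │   │
│ ├───┤ ╶─┤ └─────┤ │ ┌─┘ ╶─┤
│↓│↱ ↓│↑ ↰│       │↓│ │     │
│ ╵ ╷ └─╴ ╵ ┌─────┤ │ │ ┌─╴ │
│↳ ↑│↳ → ↑  │↓ ← ↰│↓│ │ │   │
├───┴───────┘ ┌─╴ ╵ │ │ │ ╶─┤
│↓ ← ← ← ← ← ↲│  ↑ ↲│ │ │   │
│ ╶─┐ ┌───┐ ┌─┴─────┤ ├─┴─╴ │
│↳ ↓│ │   │ │       │ │↱ → ↓│
├─╴ ├─┘ ╷ ├─┘ ┌───┐ ╵ │ ┌─╴ │
│↓ ↲│   │ │   │   │   │↑│↓ ↲│
│ ╶─┤ ╶─┤ ╵ ┌─┴─┐ └───┘ │ ┌─┤
│↳ ↓│   │   │↱ ↓│      ↑│↓│ │
│ ╷ └─╴ └───┘ ╷ └─────╴ │ ╵ │
│ │↳ → → → → ↑│↳ → → → ↑│↳ B│
└─┴───────────┴─────────┴───┘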